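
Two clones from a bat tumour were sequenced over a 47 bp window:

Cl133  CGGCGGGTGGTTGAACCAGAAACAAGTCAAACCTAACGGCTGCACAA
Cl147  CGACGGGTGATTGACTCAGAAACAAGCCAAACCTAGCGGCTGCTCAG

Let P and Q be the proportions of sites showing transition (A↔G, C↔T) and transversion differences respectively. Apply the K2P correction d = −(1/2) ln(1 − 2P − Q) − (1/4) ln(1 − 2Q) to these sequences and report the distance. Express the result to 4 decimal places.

Differing sites — 3:G/A (Ti); 10:G/A (Ti); 15:A/C (Tv); 16:C/T (Ti); 27:T/C (Ti); 36:A/G (Ti); 44:A/T (Tv); 47:A/G (Ti).
Of the 8 differences, 6 transitions and 2 transversions over 47 sites: P = 6/47 = 0.127660, Q = 2/47 = 0.042553.
d = −0.5·ln(0.702127) − 0.25·ln(0.914894) = −0.5·(-0.353641) − 0.25·(-0.088947) = 0.1991.

0.1991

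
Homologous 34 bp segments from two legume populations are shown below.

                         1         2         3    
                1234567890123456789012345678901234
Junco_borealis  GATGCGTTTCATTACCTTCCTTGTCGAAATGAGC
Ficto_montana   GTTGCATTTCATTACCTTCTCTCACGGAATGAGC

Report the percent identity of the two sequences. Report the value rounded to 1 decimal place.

79.4%

Differing sites — 2:A/T; 6:G/A; 20:C/T; 21:T/C; 23:G/C; 24:T/A; 27:A/G.
27 of the 34 sites match, so the percent identity is 27/34 × 100 = 79.4%.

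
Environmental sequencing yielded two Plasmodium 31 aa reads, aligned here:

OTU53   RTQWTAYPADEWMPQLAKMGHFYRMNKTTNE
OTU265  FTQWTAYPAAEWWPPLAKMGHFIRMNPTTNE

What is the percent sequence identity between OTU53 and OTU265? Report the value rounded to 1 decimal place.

80.6%

Mismatches occur at site 1 (R/F), site 10 (D/A), site 13 (M/W), site 15 (Q/P), site 23 (Y/I), site 27 (K/P).
25 of the 31 sites match, so the percent identity is 25/31 × 100 = 80.6%.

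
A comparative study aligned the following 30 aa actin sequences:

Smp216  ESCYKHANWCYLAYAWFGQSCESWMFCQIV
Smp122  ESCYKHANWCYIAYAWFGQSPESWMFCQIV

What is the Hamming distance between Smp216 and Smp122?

2

Mismatches occur at site 12 (L/I), site 21 (C/P).
That gives 2 mismatches out of 30 aligned sites, so the Hamming distance is 2.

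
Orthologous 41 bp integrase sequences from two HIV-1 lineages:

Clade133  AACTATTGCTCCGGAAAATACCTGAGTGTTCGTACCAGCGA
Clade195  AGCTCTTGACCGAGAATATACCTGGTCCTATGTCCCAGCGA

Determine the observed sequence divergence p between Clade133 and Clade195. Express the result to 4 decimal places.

0.3415

Mismatches occur at site 2 (A→G), site 5 (A→C), site 9 (C→A), site 10 (T→C), site 12 (C→G), site 13 (G→A), site 17 (A→T), site 25 (A→G), site 26 (G→T), site 27 (T→C), site 28 (G→C), site 30 (T→A), site 31 (C→T), site 34 (A→C).
There are 14 differences over 41 sites, so p = 14/41 = 0.3415.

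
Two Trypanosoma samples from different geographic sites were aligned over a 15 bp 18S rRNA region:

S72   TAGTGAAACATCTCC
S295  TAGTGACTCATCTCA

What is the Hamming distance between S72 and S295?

Mismatches occur at site 7 (A↔C), site 8 (A↔T), site 15 (C↔A).
That gives 3 mismatches out of 15 aligned sites, so the Hamming distance is 3.

3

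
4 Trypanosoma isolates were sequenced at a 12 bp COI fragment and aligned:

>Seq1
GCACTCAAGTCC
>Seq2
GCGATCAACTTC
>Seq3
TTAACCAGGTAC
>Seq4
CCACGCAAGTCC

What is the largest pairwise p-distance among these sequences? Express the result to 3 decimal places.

0.583

Pairwise Hamming distances:
  Seq1 vs Seq2: 4
  Seq1 vs Seq3: 6
  Seq1 vs Seq4: 2
  Seq2 vs Seq3: 7
  Seq2 vs Seq4: 6
  Seq3 vs Seq4: 6
The largest is 7 mismatches, between Seq2 and Seq3; p = 7/12 = 0.583.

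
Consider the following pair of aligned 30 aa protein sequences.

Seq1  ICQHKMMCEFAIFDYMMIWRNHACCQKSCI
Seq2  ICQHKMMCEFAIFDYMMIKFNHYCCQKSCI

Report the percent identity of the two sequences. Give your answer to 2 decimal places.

90.00%

Mismatches occur at site 19 (W→K), site 20 (R→F), site 23 (A→Y).
27 of the 30 sites match, so the percent identity is 27/30 × 100 = 90.00%.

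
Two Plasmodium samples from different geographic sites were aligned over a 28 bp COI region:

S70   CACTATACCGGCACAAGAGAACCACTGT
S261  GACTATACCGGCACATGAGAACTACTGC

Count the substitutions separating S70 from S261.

4

The sequences differ at positions 1 (C/G), 16 (A/T), 23 (C/T), 28 (T/C).
That gives 4 mismatches out of 28 aligned sites, so the Hamming distance is 4.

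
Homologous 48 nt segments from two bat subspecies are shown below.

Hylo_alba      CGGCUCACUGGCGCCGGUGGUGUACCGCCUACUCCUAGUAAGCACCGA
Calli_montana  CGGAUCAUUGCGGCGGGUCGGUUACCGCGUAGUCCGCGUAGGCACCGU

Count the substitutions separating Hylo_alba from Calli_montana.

14

Differing sites — 4:C/A; 8:C/U; 11:G/C; 12:C/G; 15:C/G; 19:G/C; 21:U/G; 22:G/U; 29:C/G; 32:C/G; 36:U/G; 37:A/C; 41:A/G; 48:A/U.
That gives 14 mismatches out of 48 aligned sites, so the Hamming distance is 14.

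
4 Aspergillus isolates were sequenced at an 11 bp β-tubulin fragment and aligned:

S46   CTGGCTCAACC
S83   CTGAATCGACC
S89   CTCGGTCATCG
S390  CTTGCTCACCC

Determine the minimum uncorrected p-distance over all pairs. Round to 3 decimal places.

Pairwise Hamming distances:
  S46 vs S83: 3
  S46 vs S89: 4
  S46 vs S390: 2
  S83 vs S89: 6
  S83 vs S390: 5
  S89 vs S390: 4
The smallest is 2 mismatches, between S46 and S390; p = 2/11 = 0.182.

0.182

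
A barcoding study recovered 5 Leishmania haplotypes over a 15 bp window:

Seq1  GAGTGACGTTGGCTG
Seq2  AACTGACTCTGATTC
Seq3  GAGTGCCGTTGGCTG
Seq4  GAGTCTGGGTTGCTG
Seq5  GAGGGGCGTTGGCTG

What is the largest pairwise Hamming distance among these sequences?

Pairwise Hamming distances:
  Seq1 vs Seq2: 7
  Seq1 vs Seq3: 1
  Seq1 vs Seq4: 5
  Seq1 vs Seq5: 2
  Seq2 vs Seq3: 8
  Seq2 vs Seq4: 11
  Seq2 vs Seq5: 9
  Seq3 vs Seq4: 5
  Seq3 vs Seq5: 2
  Seq4 vs Seq5: 6
The largest is 11, between Seq2 and Seq4.

11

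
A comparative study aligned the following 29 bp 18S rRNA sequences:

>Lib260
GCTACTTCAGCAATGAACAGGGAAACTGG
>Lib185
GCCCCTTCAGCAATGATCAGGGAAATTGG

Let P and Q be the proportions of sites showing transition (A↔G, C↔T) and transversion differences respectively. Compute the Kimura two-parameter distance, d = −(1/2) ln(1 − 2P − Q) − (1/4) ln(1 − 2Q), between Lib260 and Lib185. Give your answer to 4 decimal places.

Mismatches occur at site 3 (T/C, transition), site 4 (A/C, transversion), site 17 (A/T, transversion), site 26 (C/T, transition).
Of the 4 differences, 2 transitions and 2 transversions over 29 sites: P = 2/29 = 0.068966, Q = 2/29 = 0.068966.
d = −0.5·ln(0.793102) − 0.25·ln(0.862068) = −0.5·(-0.231803) − 0.25·(-0.148421) = 0.1530.

0.1530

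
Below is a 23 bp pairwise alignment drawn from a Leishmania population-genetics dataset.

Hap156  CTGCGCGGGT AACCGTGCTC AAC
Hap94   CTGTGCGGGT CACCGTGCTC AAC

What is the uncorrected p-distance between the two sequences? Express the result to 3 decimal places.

Mismatches occur at site 4 (C/T), site 11 (A/C).
There are 2 differences over 23 sites, so p = 2/23 = 0.087.

0.087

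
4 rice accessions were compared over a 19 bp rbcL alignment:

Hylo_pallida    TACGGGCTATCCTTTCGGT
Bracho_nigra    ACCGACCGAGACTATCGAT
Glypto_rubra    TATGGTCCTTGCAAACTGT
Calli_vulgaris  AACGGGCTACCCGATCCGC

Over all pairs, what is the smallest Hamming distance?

Pairwise Hamming distances:
  Hylo_pallida vs Bracho_nigra: 9
  Hylo_pallida vs Glypto_rubra: 9
  Hylo_pallida vs Calli_vulgaris: 6
  Bracho_nigra vs Glypto_rubra: 13
  Bracho_nigra vs Calli_vulgaris: 10
  Glypto_rubra vs Calli_vulgaris: 11
The smallest is 6, between Hylo_pallida and Calli_vulgaris.

6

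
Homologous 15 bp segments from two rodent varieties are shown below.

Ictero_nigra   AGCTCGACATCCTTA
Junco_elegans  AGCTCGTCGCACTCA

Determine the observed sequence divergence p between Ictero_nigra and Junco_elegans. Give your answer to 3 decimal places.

The sequences differ at positions 7 (A/T), 9 (A/G), 10 (T/C), 11 (C/A), 14 (T/C).
There are 5 differences over 15 sites, so p = 5/15 = 0.333.

0.333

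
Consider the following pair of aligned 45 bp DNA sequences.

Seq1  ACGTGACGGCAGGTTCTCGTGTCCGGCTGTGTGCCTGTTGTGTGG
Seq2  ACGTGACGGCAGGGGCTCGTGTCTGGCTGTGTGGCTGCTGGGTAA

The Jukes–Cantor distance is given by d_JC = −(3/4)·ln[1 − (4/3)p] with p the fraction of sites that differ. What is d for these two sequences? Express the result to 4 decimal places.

0.2029

The sequences differ at positions 14 (T/G), 15 (T/G), 24 (C/T), 34 (C/G), 38 (T/C), 41 (T/G), 44 (G/A), 45 (G/A).
p = 8/45 = 0.177778.
d = −0.75 · ln(1 − (4/3)·0.177778) = −0.75 · ln(0.762963) = −0.75 · (-0.270546) = 0.2029.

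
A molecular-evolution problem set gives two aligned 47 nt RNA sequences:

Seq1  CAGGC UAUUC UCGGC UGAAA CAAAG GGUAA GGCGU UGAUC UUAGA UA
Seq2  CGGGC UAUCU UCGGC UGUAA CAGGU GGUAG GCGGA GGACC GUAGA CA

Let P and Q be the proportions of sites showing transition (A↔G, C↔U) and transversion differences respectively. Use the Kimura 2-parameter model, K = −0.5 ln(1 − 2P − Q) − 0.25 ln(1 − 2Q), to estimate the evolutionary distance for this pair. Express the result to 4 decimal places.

The sequences differ at positions 2 (A/G, transition), 9 (U/C, transition), 10 (C/U, transition), 18 (A/U, transversion), 23 (A/G, transition), 24 (A/G, transition), 25 (G/U, transversion), 30 (A/G, transition), 32 (G/C, transversion), 33 (C/G, transversion), 35 (U/A, transversion), 36 (U/G, transversion), 39 (U/C, transition), 41 (U/G, transversion), 46 (U/C, transition).
Of the 15 differences, 8 transitions and 7 transversions over 47 sites: P = 8/47 = 0.170213, Q = 7/47 = 0.148936.
d = −0.5·ln(0.510638) − 0.25·ln(0.702128) = −0.5·(-0.672094) − 0.25·(-0.353640) = 0.4245.

0.4245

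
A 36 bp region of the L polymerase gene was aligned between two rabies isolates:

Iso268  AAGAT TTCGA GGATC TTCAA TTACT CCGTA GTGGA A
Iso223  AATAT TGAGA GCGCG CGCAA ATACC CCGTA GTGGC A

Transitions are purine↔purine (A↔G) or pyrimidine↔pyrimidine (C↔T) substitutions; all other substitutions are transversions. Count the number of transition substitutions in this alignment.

Mismatches occur at site 3 (G/T, transversion), site 7 (T/G, transversion), site 8 (C/A, transversion), site 12 (G/C, transversion), site 13 (A/G, transition), site 14 (T/C, transition), site 15 (C/G, transversion), site 16 (T/C, transition), site 17 (T/G, transversion), site 21 (T/A, transversion), site 25 (T/C, transition), site 35 (A/C, transversion).
Of the 12 differences, 4 transitions and 8 transversions, so the answer is 4.

4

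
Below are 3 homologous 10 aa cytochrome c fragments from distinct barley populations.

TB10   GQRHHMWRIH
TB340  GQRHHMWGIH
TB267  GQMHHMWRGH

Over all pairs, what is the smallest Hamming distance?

Pairwise Hamming distances:
  TB10 vs TB340: 1
  TB10 vs TB267: 2
  TB340 vs TB267: 3
The smallest is 1, between TB10 and TB340.

1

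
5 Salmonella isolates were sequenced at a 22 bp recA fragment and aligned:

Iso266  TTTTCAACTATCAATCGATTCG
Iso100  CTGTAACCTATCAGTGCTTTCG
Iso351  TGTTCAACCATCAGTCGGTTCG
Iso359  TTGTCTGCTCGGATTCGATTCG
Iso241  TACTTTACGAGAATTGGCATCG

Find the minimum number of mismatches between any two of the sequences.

4

Pairwise Hamming distances:
  Iso266 vs Iso100: 8
  Iso266 vs Iso351: 4
  Iso266 vs Iso359: 7
  Iso266 vs Iso241: 11
  Iso100 vs Iso351: 9
  Iso100 vs Iso359: 11
  Iso100 vs Iso241: 13
  Iso351 vs Iso359: 10
  Iso351 vs Iso241: 11
  Iso359 vs Iso241: 10
The smallest is 4, between Iso266 and Iso351.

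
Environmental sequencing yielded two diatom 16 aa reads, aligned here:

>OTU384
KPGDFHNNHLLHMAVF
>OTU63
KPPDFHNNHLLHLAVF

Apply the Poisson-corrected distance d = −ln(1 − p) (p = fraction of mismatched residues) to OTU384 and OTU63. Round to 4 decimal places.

The sequences differ at positions 3 (G/P), 13 (M/L).
p = 2/16 = 0.125000.
d = −ln(1 − 0.125000) = −ln(0.875000) = 0.1335.

0.1335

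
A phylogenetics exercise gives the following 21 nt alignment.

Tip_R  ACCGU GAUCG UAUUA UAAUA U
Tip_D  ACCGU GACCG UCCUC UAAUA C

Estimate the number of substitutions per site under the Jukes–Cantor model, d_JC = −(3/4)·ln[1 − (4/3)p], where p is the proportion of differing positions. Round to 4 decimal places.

The sequences differ at positions 8 (U/C), 12 (A/C), 13 (U/C), 15 (A/C), 21 (U/C).
p = 5/21 = 0.238095.
d = −0.75 · ln(1 − (4/3)·0.238095) = −0.75 · ln(0.682540) = −0.75 · (-0.381934) = 0.2865.

0.2865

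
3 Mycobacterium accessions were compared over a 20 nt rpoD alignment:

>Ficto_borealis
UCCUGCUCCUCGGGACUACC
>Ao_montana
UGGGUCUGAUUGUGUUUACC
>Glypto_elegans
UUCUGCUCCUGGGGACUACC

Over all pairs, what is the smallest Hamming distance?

Pairwise Hamming distances:
  Ficto_borealis vs Ao_montana: 10
  Ficto_borealis vs Glypto_elegans: 2
  Ao_montana vs Glypto_elegans: 10
The smallest is 2, between Ficto_borealis and Glypto_elegans.

2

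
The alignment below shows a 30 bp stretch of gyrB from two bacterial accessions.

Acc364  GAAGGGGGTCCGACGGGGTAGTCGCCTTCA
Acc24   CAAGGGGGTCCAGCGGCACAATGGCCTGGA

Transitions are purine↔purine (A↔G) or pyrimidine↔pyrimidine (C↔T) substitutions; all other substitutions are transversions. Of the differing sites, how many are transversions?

The sequences differ at positions 1 (G/C, transversion), 12 (G/A, transition), 13 (A/G, transition), 17 (G/C, transversion), 18 (G/A, transition), 19 (T/C, transition), 21 (G/A, transition), 23 (C/G, transversion), 28 (T/G, transversion), 29 (C/G, transversion).
Of the 10 differences, 5 transitions and 5 transversions, so the answer is 5.

5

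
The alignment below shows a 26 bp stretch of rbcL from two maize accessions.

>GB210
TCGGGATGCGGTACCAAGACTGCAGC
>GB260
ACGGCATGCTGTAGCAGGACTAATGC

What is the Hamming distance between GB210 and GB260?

8

Differing sites — 1:T/A; 5:G/C; 10:G/T; 14:C/G; 17:A/G; 22:G/A; 23:C/A; 24:A/T.
That gives 8 mismatches out of 26 aligned sites, so the Hamming distance is 8.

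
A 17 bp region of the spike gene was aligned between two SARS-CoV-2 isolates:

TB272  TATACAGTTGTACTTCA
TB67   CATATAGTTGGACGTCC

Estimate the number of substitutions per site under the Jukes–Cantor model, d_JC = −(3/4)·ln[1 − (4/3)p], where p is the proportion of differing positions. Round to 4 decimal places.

0.3734

Mismatches occur at site 1 (T/C), site 5 (C/T), site 11 (T/G), site 14 (T/G), site 17 (A/C).
p = 5/17 = 0.294118.
d = −0.75 · ln(1 − (4/3)·0.294118) = −0.75 · ln(0.607843) = −0.75 · (-0.497839) = 0.3734.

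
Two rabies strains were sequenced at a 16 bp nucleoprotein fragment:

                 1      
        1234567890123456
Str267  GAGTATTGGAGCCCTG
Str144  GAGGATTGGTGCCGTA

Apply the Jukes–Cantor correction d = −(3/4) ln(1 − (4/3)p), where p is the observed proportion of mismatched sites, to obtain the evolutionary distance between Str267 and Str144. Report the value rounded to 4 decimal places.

0.3041

Mismatches occur at site 4 (T/G), site 10 (A/T), site 14 (C/G), site 16 (G/A).
p = 4/16 = 0.250000.
d = −0.75 · ln(1 − (4/3)·0.250000) = −0.75 · ln(0.666667) = −0.75 · (-0.405465) = 0.3041.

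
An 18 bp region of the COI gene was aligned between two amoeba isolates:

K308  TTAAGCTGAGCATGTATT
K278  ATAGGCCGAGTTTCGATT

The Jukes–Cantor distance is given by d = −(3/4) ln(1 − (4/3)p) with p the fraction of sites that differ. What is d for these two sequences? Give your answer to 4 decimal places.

0.5482

The sequences differ at positions 1 (T/A), 4 (A/G), 7 (T/C), 11 (C/T), 12 (A/T), 14 (G/C), 15 (T/G).
p = 7/18 = 0.388889.
d = −0.75 · ln(1 − (4/3)·0.388889) = −0.75 · ln(0.481481) = −0.75 · (-0.730889) = 0.5482.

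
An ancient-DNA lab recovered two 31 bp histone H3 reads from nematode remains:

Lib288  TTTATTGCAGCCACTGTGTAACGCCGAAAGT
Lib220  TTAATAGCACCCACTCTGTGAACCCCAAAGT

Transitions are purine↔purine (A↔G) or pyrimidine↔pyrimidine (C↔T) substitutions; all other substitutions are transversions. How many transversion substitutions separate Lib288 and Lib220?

Differing sites — 3:T/A (Tv); 6:T/A (Tv); 10:G/C (Tv); 16:G/C (Tv); 20:A/G (Ti); 22:C/A (Tv); 23:G/C (Tv); 26:G/C (Tv).
Of the 8 differences, 1 transition and 7 transversions, so the answer is 7.

7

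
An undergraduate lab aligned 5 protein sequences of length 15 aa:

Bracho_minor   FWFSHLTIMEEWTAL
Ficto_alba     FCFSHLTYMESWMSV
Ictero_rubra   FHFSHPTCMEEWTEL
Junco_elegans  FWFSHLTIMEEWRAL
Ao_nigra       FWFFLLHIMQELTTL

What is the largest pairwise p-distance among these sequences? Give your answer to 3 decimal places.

Pairwise Hamming distances:
  Bracho_minor vs Ficto_alba: 6
  Bracho_minor vs Ictero_rubra: 4
  Bracho_minor vs Junco_elegans: 1
  Bracho_minor vs Ao_nigra: 6
  Ficto_alba vs Ictero_rubra: 7
  Ficto_alba vs Junco_elegans: 6
  Ficto_alba vs Ao_nigra: 11
  Ictero_rubra vs Junco_elegans: 5
  Ictero_rubra vs Ao_nigra: 9
  Junco_elegans vs Ao_nigra: 7
The largest is 11 mismatches, between Ficto_alba and Ao_nigra; p = 11/15 = 0.733.

0.733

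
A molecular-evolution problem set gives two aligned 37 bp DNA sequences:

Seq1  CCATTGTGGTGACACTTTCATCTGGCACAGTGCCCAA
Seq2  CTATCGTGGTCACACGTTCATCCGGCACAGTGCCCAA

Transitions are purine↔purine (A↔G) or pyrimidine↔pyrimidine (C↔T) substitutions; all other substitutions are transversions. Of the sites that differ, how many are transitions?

Differing sites — 2:C/T (Ti); 5:T/C (Ti); 11:G/C (Tv); 16:T/G (Tv); 23:T/C (Ti).
Of the 5 differences, 3 transitions and 2 transversions, so the answer is 3.

3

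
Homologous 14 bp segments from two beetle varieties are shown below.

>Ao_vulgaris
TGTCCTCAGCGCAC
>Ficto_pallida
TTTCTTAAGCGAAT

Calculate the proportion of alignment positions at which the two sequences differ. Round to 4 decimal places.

0.3571

The sequences differ at positions 2 (G/T), 5 (C/T), 7 (C/A), 12 (C/A), 14 (C/T).
There are 5 differences over 14 sites, so p = 5/14 = 0.3571.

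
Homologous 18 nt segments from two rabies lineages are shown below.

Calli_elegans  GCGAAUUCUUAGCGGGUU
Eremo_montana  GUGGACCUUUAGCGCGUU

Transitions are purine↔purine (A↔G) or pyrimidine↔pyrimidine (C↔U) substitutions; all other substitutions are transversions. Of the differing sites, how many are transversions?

Differing sites — 2:C/U (Ti); 4:A/G (Ti); 6:U/C (Ti); 7:U/C (Ti); 8:C/U (Ti); 15:G/C (Tv).
Of the 6 differences, 5 transitions and 1 transversion, so the answer is 1.

1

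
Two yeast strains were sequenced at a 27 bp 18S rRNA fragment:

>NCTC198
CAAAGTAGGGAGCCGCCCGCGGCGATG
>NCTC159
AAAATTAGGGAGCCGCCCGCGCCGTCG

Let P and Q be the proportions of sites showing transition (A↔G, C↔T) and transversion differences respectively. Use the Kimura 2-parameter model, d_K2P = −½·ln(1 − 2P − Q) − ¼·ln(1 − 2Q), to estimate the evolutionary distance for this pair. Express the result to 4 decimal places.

Differing sites — 1:C/A (Tv); 5:G/T (Tv); 22:G/C (Tv); 25:A/T (Tv); 26:T/C (Ti).
Of the 5 differences, 1 transition and 4 transversions over 27 sites: P = 1/27 = 0.037037, Q = 4/27 = 0.148148.
d = −0.5·ln(0.777778) − 0.25·ln(0.703704) = −0.5·(-0.251314) − 0.25·(-0.351397) = 0.2135.

0.2135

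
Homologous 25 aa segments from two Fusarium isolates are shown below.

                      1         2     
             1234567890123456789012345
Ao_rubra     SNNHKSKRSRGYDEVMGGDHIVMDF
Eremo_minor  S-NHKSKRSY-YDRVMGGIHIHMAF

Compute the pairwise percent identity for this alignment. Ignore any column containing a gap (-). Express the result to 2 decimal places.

78.26%

Excluding the 2 gap columns leaves 23 comparable sites.
Mismatches occur at site 10 (R/Y), site 14 (E/R), site 19 (D/I), site 22 (V/H), site 24 (D/A).
18 of the 23 comparable sites match, so the percent identity is 18/23 × 100 = 78.26%.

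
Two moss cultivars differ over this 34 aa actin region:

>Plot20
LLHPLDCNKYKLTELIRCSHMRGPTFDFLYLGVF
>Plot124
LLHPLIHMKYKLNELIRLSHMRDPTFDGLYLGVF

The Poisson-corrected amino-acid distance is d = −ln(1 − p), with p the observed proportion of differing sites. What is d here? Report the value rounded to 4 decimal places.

The sequences differ at positions 6 (D/I), 7 (C/H), 8 (N/M), 13 (T/N), 18 (C/L), 23 (G/D), 28 (F/G).
p = 7/34 = 0.205882.
d = −ln(1 − 0.205882) = −ln(0.794118) = 0.2305.

0.2305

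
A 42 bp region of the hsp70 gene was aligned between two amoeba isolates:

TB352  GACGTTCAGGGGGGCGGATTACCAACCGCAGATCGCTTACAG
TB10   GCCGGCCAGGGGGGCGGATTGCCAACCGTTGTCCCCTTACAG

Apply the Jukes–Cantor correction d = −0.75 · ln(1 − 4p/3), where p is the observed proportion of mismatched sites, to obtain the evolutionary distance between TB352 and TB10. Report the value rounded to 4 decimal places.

The sequences differ at positions 2 (A/C), 5 (T/G), 6 (T/C), 21 (A/G), 29 (C/T), 30 (A/T), 32 (A/T), 33 (T/C), 35 (G/C).
p = 9/42 = 0.214286.
d = −0.75 · ln(1 − (4/3)·0.214286) = −0.75 · ln(0.714285) = −0.75 · (-0.336473) = 0.2524.

0.2524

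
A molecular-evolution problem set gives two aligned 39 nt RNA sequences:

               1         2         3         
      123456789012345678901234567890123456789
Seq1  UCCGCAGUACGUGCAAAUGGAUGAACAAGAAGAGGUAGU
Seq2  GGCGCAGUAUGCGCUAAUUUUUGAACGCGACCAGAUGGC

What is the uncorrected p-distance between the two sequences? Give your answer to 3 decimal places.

0.385

Mismatches occur at site 1 (U/G), site 2 (C/G), site 10 (C/U), site 12 (U/C), site 15 (A/U), site 19 (G/U), site 20 (G/U), site 21 (A/U), site 27 (A/G), site 28 (A/C), site 31 (A/C), site 32 (G/C), site 35 (G/A), site 37 (A/G), site 39 (U/C).
There are 15 differences over 39 sites, so p = 15/39 = 0.385.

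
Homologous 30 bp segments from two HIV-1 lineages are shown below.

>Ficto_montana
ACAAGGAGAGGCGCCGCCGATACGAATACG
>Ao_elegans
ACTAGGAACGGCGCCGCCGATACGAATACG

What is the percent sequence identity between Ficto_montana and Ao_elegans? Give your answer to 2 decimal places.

90.00%

Mismatches occur at site 3 (A/T), site 8 (G/A), site 9 (A/C).
27 of the 30 sites match, so the percent identity is 27/30 × 100 = 90.00%.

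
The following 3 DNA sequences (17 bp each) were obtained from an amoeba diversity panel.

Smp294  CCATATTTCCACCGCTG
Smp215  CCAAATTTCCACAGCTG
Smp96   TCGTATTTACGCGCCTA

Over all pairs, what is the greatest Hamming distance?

Pairwise Hamming distances:
  Smp294 vs Smp215: 2
  Smp294 vs Smp96: 7
  Smp215 vs Smp96: 8
The largest is 8, between Smp215 and Smp96.

8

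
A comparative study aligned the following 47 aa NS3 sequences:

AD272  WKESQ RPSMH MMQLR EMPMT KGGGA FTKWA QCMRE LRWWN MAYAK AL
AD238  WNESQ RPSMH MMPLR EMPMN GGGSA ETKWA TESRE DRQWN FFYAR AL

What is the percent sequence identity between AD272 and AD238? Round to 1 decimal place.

Differing sites — 2:K/N; 13:Q/P; 20:T/N; 21:K/G; 24:G/S; 26:F/E; 31:Q/T; 32:C/E; 33:M/S; 36:L/D; 38:W/Q; 41:M/F; 42:A/F; 45:K/R.
33 of the 47 sites match, so the percent identity is 33/47 × 100 = 70.2%.

70.2%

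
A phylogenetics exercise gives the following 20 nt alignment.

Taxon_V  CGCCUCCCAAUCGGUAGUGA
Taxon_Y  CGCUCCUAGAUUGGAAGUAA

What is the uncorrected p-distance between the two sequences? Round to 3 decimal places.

0.400

The sequences differ at positions 4 (C/U), 5 (U/C), 7 (C/U), 8 (C/A), 9 (A/G), 12 (C/U), 15 (U/A), 19 (G/A).
There are 8 differences over 20 sites, so p = 8/20 = 0.400.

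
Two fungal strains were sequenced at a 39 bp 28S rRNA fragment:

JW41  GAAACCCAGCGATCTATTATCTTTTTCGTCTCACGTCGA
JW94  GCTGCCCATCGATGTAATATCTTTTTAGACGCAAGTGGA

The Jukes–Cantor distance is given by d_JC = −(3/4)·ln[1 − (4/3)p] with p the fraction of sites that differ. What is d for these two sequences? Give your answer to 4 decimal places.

Mismatches occur at site 2 (A/C), site 3 (A/T), site 4 (A/G), site 9 (G/T), site 14 (C/G), site 17 (T/A), site 27 (C/A), site 29 (T/A), site 31 (T/G), site 34 (C/A), site 37 (C/G).
p = 11/39 = 0.282051.
d = −0.75 · ln(1 − (4/3)·0.282051) = −0.75 · ln(0.623932) = −0.75 · (-0.471714) = 0.3538.

0.3538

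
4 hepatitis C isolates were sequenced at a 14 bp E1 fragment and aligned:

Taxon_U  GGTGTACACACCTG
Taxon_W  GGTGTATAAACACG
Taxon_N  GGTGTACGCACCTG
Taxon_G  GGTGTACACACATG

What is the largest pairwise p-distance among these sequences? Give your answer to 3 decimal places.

0.357

Pairwise Hamming distances:
  Taxon_U vs Taxon_W: 4
  Taxon_U vs Taxon_N: 1
  Taxon_U vs Taxon_G: 1
  Taxon_W vs Taxon_N: 5
  Taxon_W vs Taxon_G: 3
  Taxon_N vs Taxon_G: 2
The largest is 5 mismatches, between Taxon_W and Taxon_N; p = 5/14 = 0.357.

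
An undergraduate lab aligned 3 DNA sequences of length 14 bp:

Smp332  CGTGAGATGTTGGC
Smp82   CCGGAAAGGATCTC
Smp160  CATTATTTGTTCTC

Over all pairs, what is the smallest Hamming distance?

Pairwise Hamming distances:
  Smp332 vs Smp82: 7
  Smp332 vs Smp160: 6
  Smp82 vs Smp160: 7
The smallest is 6, between Smp332 and Smp160.

6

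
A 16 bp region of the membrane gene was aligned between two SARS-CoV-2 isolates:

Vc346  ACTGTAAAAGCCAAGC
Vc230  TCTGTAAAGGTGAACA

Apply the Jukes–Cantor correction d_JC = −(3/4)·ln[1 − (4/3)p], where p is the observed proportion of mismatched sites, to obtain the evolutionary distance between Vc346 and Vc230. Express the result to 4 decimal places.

0.5199

The sequences differ at positions 1 (A/T), 9 (A/G), 11 (C/T), 12 (C/G), 15 (G/C), 16 (C/A).
p = 6/16 = 0.375000.
d = −0.75 · ln(1 − (4/3)·0.375000) = −0.75 · ln(0.500000) = −0.75 · (-0.693147) = 0.5199.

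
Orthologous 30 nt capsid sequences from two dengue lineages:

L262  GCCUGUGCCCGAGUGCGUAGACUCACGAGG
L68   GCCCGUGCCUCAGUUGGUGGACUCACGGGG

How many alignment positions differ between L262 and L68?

7

The sequences differ at positions 4 (U/C), 10 (C/U), 11 (G/C), 15 (G/U), 16 (C/G), 19 (A/G), 28 (A/G).
That gives 7 mismatches out of 30 aligned sites, so the Hamming distance is 7.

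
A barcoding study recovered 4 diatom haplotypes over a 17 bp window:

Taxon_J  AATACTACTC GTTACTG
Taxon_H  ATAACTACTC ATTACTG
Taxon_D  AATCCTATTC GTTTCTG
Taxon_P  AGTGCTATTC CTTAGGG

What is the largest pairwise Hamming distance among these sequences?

Pairwise Hamming distances:
  Taxon_J vs Taxon_H: 3
  Taxon_J vs Taxon_D: 3
  Taxon_J vs Taxon_P: 6
  Taxon_H vs Taxon_D: 6
  Taxon_H vs Taxon_P: 7
  Taxon_D vs Taxon_P: 6
The largest is 7, between Taxon_H and Taxon_P.

7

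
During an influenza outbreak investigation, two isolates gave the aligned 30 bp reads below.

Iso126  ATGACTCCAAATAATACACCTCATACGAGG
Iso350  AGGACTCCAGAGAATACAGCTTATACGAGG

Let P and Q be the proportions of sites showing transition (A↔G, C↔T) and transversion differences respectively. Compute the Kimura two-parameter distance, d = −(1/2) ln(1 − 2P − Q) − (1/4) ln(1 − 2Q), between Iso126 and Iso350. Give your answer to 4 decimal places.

0.1886

Differing sites — 2:T/G (Tv); 10:A/G (Ti); 12:T/G (Tv); 19:C/G (Tv); 22:C/T (Ti).
Of the 5 differences, 2 transitions and 3 transversions over 30 sites: P = 2/30 = 0.066667, Q = 3/30 = 0.100000.
d = −0.5·ln(0.766666) − 0.25·ln(0.800000) = −0.5·(-0.265704) − 0.25·(-0.223144) = 0.1886.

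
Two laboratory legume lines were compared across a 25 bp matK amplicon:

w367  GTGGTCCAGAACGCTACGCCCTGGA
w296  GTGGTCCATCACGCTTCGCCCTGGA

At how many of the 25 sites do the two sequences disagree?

3

Mismatches occur at site 9 (G/T), site 10 (A/C), site 16 (A/T).
That gives 3 mismatches out of 25 aligned sites, so the Hamming distance is 3.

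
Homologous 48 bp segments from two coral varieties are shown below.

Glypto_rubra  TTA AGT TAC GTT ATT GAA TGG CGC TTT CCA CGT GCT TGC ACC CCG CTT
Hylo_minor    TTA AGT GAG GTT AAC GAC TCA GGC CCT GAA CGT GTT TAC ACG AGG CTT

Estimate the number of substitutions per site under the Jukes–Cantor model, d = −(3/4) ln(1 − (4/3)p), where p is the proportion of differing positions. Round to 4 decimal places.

0.4793

Differing sites — 7:T/G; 9:C/G; 14:T/A; 15:T/C; 18:A/C; 20:G/C; 21:G/A; 22:C/G; 25:T/C; 26:T/C; 28:C/G; 29:C/A; 35:C/T; 38:G/A; 42:C/G; 43:C/A; 44:C/G.
p = 17/48 = 0.354167.
d = −0.75 · ln(1 − (4/3)·0.354167) = −0.75 · ln(0.527777) = −0.75 · (-0.639081) = 0.4793.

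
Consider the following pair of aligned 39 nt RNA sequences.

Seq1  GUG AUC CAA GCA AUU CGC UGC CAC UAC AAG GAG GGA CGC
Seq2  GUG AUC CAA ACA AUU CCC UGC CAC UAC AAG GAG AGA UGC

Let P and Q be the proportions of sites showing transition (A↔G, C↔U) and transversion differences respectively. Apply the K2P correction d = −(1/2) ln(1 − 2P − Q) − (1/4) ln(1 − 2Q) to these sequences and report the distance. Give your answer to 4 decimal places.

0.1121

The sequences differ at positions 10 (G/A, transition), 17 (G/C, transversion), 34 (G/A, transition), 37 (C/U, transition).
Of the 4 differences, 3 transitions and 1 transversion over 39 sites: P = 3/39 = 0.076923, Q = 1/39 = 0.025641.
d = −0.5·ln(0.820513) − 0.25·ln(0.948718) = −0.5·(-0.197826) − 0.25·(-0.052644) = 0.1121.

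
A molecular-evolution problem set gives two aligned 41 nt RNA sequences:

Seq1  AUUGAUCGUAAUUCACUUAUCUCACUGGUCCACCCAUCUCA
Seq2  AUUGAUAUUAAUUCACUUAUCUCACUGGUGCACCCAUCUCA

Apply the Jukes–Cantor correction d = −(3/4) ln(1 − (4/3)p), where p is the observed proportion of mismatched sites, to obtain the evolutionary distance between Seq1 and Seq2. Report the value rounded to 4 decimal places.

0.0770

Mismatches occur at site 7 (C/A), site 8 (G/U), site 30 (C/G).
p = 3/41 = 0.073171.
d = −0.75 · ln(1 − (4/3)·0.073171) = −0.75 · ln(0.902439) = −0.75 · (-0.102654) = 0.0770.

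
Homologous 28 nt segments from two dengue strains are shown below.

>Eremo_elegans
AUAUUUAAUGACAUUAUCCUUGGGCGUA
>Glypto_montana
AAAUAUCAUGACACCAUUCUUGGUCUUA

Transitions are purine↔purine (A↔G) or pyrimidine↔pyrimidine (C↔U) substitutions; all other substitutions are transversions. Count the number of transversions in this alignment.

5

Differing sites — 2:U/A (Tv); 5:U/A (Tv); 7:A/C (Tv); 14:U/C (Ti); 15:U/C (Ti); 18:C/U (Ti); 24:G/U (Tv); 26:G/U (Tv).
Of the 8 differences, 3 transitions and 5 transversions, so the answer is 5.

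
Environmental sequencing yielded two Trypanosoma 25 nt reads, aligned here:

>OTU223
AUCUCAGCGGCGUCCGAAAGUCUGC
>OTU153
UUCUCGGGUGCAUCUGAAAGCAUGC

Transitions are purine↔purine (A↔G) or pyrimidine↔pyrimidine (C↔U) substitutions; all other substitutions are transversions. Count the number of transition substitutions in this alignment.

4

Differing sites — 1:A/U (Tv); 6:A/G (Ti); 8:C/G (Tv); 9:G/U (Tv); 12:G/A (Ti); 15:C/U (Ti); 21:U/C (Ti); 22:C/A (Tv).
Of the 8 differences, 4 transitions and 4 transversions, so the answer is 4.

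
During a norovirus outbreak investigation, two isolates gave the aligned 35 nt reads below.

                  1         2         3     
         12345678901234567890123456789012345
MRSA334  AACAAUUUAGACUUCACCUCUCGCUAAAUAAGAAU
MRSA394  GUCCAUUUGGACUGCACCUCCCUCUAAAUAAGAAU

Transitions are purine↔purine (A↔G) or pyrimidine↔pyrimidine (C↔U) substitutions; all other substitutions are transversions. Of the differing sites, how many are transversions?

Differing sites — 1:A/G (Ti); 2:A/U (Tv); 4:A/C (Tv); 9:A/G (Ti); 14:U/G (Tv); 21:U/C (Ti); 23:G/U (Tv).
Of the 7 differences, 3 transitions and 4 transversions, so the answer is 4.

4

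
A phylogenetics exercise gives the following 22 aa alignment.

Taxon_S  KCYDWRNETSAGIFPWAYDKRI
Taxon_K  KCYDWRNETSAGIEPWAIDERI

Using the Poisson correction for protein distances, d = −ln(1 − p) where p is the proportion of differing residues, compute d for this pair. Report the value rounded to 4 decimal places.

The sequences differ at positions 14 (F/E), 18 (Y/I), 20 (K/E).
p = 3/22 = 0.136364.
d = −ln(1 − 0.136364) = −ln(0.863636) = 0.1466.

0.1466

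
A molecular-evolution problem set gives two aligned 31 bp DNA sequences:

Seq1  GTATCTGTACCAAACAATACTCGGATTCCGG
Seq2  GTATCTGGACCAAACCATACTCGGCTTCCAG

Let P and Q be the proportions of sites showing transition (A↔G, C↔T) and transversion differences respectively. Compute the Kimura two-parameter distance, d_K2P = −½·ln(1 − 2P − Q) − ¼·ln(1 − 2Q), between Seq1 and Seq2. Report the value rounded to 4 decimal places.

Differing sites — 8:T/G (Tv); 16:A/C (Tv); 25:A/C (Tv); 30:G/A (Ti).
Of the 4 differences, 1 transition and 3 transversions over 31 sites: P = 1/31 = 0.032258, Q = 3/31 = 0.096774.
d = −0.5·ln(0.838710) − 0.25·ln(0.806452) = −0.5·(-0.175890) − 0.25·(-0.215111) = 0.1417.

0.1417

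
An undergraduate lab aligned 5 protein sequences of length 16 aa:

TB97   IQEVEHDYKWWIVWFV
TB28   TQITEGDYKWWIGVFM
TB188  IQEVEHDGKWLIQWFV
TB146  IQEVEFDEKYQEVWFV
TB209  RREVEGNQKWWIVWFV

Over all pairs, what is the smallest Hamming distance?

3

Pairwise Hamming distances:
  TB97 vs TB28: 7
  TB97 vs TB188: 3
  TB97 vs TB146: 5
  TB97 vs TB209: 5
  TB28 vs TB188: 9
  TB28 vs TB146: 11
  TB28 vs TB209: 9
  TB188 vs TB146: 6
  TB188 vs TB209: 7
  TB146 vs TB209: 8
The smallest is 3, between TB97 and TB188.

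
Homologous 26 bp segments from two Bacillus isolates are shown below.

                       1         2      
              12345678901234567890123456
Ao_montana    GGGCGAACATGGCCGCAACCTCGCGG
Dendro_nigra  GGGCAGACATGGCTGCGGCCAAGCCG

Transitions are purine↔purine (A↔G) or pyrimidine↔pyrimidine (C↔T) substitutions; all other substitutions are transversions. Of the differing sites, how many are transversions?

3

The sequences differ at positions 5 (G/A, transition), 6 (A/G, transition), 14 (C/T, transition), 17 (A/G, transition), 18 (A/G, transition), 21 (T/A, transversion), 22 (C/A, transversion), 25 (G/C, transversion).
Of the 8 differences, 5 transitions and 3 transversions, so the answer is 3.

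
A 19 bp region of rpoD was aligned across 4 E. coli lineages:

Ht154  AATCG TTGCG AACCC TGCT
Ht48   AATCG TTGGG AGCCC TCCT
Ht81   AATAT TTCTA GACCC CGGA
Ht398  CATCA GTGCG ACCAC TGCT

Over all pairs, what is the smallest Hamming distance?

3

Pairwise Hamming distances:
  Ht154 vs Ht48: 3
  Ht154 vs Ht81: 9
  Ht154 vs Ht398: 5
  Ht48 vs Ht81: 11
  Ht48 vs Ht398: 7
  Ht81 vs Ht398: 13
The smallest is 3, between Ht154 and Ht48.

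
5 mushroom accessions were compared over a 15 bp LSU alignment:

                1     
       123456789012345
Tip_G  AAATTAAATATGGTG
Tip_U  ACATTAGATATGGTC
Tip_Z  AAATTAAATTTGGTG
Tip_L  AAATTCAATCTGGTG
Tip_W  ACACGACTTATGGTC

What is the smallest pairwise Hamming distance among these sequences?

1

Pairwise Hamming distances:
  Tip_G vs Tip_U: 3
  Tip_G vs Tip_Z: 1
  Tip_G vs Tip_L: 2
  Tip_G vs Tip_W: 6
  Tip_U vs Tip_Z: 4
  Tip_U vs Tip_L: 5
  Tip_U vs Tip_W: 4
  Tip_Z vs Tip_L: 2
  Tip_Z vs Tip_W: 7
  Tip_L vs Tip_W: 8
The smallest is 1, between Tip_G and Tip_Z.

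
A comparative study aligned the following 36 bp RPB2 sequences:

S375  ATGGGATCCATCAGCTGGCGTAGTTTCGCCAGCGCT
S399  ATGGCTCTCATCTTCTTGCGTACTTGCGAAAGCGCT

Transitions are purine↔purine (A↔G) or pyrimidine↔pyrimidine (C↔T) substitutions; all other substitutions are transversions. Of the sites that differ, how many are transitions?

The sequences differ at positions 5 (G/C, transversion), 6 (A/T, transversion), 7 (T/C, transition), 8 (C/T, transition), 13 (A/T, transversion), 14 (G/T, transversion), 17 (G/T, transversion), 23 (G/C, transversion), 26 (T/G, transversion), 29 (C/A, transversion), 30 (C/A, transversion).
Of the 11 differences, 2 transitions and 9 transversions, so the answer is 2.

2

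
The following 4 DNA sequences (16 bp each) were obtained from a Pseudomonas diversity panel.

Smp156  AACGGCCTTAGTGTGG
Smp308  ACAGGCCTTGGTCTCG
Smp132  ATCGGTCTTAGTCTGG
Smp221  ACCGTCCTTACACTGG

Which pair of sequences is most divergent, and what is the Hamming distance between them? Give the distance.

6

Pairwise Hamming distances:
  Smp156 vs Smp308: 5
  Smp156 vs Smp132: 3
  Smp156 vs Smp221: 5
  Smp308 vs Smp132: 5
  Smp308 vs Smp221: 6
  Smp132 vs Smp221: 5
The largest is 6, between Smp308 and Smp221.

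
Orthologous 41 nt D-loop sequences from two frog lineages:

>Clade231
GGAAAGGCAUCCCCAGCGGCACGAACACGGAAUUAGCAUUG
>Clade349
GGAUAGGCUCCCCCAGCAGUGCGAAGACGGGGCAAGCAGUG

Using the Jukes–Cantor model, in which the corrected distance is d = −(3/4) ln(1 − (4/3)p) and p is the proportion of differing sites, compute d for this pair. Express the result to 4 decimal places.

0.3710

Mismatches occur at site 4 (A/U), site 9 (A/U), site 10 (U/C), site 18 (G/A), site 20 (C/U), site 21 (A/G), site 26 (C/G), site 31 (A/G), site 32 (A/G), site 33 (U/C), site 34 (U/A), site 39 (U/G).
p = 12/41 = 0.292683.
d = −0.75 · ln(1 − (4/3)·0.292683) = −0.75 · ln(0.609756) = −0.75 · (-0.494696) = 0.3710.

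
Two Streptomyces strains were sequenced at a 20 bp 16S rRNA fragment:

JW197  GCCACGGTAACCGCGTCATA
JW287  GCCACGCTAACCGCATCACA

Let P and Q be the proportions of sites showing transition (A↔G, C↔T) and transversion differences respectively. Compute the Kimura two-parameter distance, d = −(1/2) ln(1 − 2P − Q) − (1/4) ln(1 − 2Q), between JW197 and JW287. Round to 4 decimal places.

Mismatches occur at site 7 (G↔C, transversion), site 15 (G↔A, transition), site 19 (T↔C, transition).
Of the 3 differences, 2 transitions and 1 transversion over 20 sites: P = 2/20 = 0.100000, Q = 1/20 = 0.050000.
d = −0.5·ln(0.750000) − 0.25·ln(0.900000) = −0.5·(-0.287682) − 0.25·(-0.105361) = 0.1702.

0.1702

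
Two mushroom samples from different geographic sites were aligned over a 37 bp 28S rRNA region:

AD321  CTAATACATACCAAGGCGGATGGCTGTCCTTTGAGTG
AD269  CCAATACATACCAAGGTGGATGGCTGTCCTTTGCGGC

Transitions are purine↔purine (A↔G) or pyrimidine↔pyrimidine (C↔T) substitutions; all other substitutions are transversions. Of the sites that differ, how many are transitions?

2

Differing sites — 2:T/C (Ti); 17:C/T (Ti); 34:A/C (Tv); 36:T/G (Tv); 37:G/C (Tv).
Of the 5 differences, 2 transitions and 3 transversions, so the answer is 2.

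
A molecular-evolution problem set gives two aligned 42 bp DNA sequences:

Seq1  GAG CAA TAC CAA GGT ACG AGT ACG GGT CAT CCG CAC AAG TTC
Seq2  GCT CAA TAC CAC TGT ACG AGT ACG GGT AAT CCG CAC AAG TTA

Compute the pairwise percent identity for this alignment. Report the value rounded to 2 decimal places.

85.71%

The sequences differ at positions 2 (A/C), 3 (G/T), 12 (A/C), 13 (G/T), 28 (C/A), 42 (C/A).
36 of the 42 sites match, so the percent identity is 36/42 × 100 = 85.71%.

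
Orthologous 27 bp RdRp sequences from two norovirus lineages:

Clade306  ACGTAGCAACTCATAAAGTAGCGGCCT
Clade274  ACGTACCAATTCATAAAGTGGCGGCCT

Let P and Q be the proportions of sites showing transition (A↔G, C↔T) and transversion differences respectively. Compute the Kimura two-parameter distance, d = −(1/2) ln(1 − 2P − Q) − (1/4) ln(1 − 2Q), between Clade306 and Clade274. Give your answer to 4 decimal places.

0.1216

Mismatches occur at site 6 (G↔C, transversion), site 10 (C↔T, transition), site 20 (A↔G, transition).
Of the 3 differences, 2 transitions and 1 transversion over 27 sites: P = 2/27 = 0.074074, Q = 1/27 = 0.037037.
d = −0.5·ln(0.814815) − 0.25·ln(0.925926) = −0.5·(-0.204794) − 0.25·(-0.076961) = 0.1216.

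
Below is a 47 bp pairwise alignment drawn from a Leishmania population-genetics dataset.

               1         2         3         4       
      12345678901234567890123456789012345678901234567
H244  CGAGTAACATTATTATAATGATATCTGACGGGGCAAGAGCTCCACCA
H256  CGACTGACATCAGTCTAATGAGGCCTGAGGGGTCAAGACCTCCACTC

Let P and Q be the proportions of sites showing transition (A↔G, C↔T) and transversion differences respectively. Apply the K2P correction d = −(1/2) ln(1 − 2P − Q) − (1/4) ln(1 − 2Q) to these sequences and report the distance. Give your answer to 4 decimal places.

0.3455

The sequences differ at positions 4 (G/C, transversion), 6 (A/G, transition), 11 (T/C, transition), 13 (T/G, transversion), 15 (A/C, transversion), 22 (T/G, transversion), 23 (A/G, transition), 24 (T/C, transition), 29 (C/G, transversion), 33 (G/T, transversion), 39 (G/C, transversion), 46 (C/T, transition), 47 (A/C, transversion).
Of the 13 differences, 5 transitions and 8 transversions over 47 sites: P = 5/47 = 0.106383, Q = 8/47 = 0.170213.
d = −0.5·ln(0.617021) − 0.25·ln(0.659574) = −0.5·(-0.482852) − 0.25·(-0.416161) = 0.3455.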